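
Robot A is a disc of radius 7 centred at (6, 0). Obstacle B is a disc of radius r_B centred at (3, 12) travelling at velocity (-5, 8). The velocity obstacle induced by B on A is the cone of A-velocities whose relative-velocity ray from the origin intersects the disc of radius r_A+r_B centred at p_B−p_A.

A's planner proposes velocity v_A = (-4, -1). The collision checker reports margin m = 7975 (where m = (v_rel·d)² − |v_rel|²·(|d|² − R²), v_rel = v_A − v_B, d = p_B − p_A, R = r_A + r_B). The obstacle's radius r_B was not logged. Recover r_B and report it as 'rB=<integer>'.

m = 7975
d = (-3, 12);  v_rel = (1, -9),  |v_rel|² = 82
v_rel×d = (1)·(12) − (-9)·(-3) = -15
since m = R²·82 − (-15)²:  R² = (225 + 7975) / 82 = 100
R = √100 = 10  ⇒  r_B = 10 − 7 = 3

rB=3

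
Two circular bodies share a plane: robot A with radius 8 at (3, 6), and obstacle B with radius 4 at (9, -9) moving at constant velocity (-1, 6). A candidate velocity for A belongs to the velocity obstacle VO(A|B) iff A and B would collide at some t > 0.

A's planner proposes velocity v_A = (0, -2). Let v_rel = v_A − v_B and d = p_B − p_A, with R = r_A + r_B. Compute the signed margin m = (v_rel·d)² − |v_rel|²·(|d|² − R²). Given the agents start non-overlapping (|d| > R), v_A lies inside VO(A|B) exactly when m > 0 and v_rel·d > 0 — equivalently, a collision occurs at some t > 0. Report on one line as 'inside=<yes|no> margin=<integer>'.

d = (6, -15),  |d|² = 261;  R = 8+4 = 12,  c = 261−12² = 117
v_rel = (1, -8),  |v_rel|² = 65;  v_rel·d = (1)·(6) + (-8)·(-15) = 126
65·t² − 252·t + 117 = 0  ⇒  m = 126² − 65·117 = 8271
m = 8271 > 0,  v_rel·d = 126 > 0  ⇒  inside

inside=yes margin=8271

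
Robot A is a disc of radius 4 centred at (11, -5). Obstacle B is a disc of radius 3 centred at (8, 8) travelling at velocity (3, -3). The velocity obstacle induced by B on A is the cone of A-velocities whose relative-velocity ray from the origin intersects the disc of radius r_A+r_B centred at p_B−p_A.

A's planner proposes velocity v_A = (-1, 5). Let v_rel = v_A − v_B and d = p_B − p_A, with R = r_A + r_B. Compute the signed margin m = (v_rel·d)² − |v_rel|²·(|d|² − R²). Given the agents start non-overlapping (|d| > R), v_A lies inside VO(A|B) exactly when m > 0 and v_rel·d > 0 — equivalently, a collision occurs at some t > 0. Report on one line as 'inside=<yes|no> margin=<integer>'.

d = (-3, 13),  |d|² = 178;  R = 4+3 = 7,  c = 178−7² = 129
v_rel = (-4, 8),  |v_rel|² = 80;  v_rel·d = (-4)·(-3) + (8)·(13) = 116
80·t² − 232·t + 129 = 0  ⇒  m = 116² − 80·129 = 3136
m = 3136 > 0,  v_rel·d = 116 > 0  ⇒  inside

inside=yes margin=3136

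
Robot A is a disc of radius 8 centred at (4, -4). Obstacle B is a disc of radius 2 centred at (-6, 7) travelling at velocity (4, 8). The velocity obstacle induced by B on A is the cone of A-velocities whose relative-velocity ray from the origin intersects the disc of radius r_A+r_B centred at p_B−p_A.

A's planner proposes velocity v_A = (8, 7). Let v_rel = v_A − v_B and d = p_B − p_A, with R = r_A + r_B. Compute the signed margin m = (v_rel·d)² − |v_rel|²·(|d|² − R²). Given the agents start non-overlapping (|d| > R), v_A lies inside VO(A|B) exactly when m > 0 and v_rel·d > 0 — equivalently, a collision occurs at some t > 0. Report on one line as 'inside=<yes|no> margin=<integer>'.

d = (-10, 11),  |d|² = 221;  R = 8+2 = 10,  c = 221−10² = 121
v_rel = (4, -1),  |v_rel|² = 17;  v_rel·d = (4)·(-10) + (-1)·(11) = -51
17·t² + 102·t + 121 = 0  ⇒  m = (-51)² − 17·121 = 544
m = 544 > 0,  v_rel·d = -51 < 0  ⇒  outside

inside=no margin=544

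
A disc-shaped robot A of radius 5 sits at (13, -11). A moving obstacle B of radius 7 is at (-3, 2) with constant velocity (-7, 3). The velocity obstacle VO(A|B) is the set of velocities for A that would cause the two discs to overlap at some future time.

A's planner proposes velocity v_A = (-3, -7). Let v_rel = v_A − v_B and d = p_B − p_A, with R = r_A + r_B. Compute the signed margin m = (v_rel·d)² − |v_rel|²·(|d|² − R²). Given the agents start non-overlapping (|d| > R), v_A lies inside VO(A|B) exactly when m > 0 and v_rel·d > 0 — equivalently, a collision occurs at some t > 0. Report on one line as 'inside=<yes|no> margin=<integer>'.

d = (-16, 13),  |d|² = 425;  R = 5+7 = 12,  c = 425−12² = 281
v_rel = (4, -10),  |v_rel|² = 116;  v_rel·d = (4)·(-16) + (-10)·(13) = -194
116·t² + 388·t + 281 = 0  ⇒  m = (-194)² − 116·281 = 5040
m = 5040 > 0,  v_rel·d = -194 < 0  ⇒  outside

inside=no margin=5040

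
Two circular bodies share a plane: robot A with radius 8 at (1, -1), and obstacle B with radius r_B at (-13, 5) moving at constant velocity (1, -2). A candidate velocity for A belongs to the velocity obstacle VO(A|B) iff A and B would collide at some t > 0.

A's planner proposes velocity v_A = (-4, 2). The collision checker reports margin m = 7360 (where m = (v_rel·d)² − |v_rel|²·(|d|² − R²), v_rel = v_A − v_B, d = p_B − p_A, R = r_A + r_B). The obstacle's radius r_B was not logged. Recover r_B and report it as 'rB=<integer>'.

m = 7360
d = (-14, 6);  v_rel = (-5, 4),  |v_rel|² = 41
v_rel×d = (-5)·(6) − (4)·(-14) = 26
since m = R²·41 − 26²:  R² = (676 + 7360) / 41 = 196
R = √196 = 14  ⇒  r_B = 14 − 8 = 6

rB=6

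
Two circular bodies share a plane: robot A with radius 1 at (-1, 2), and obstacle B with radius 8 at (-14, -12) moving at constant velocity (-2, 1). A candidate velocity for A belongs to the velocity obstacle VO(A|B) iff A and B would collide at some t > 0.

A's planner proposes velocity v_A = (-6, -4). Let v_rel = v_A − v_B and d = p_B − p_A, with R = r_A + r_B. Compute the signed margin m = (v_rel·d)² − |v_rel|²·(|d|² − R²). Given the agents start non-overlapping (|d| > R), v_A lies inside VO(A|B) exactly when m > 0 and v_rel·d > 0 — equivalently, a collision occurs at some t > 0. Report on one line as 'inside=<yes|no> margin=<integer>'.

d = (-13, -14),  |d|² = 365;  R = 1+8 = 9,  c = 365−9² = 284
v_rel = (-4, -5),  |v_rel|² = 41;  v_rel·d = (-4)·(-13) + (-5)·(-14) = 122
41·t² − 244·t + 284 = 0  ⇒  m = 122² − 41·284 = 3240
m = 3240 > 0,  v_rel·d = 122 > 0  ⇒  inside

inside=yes margin=3240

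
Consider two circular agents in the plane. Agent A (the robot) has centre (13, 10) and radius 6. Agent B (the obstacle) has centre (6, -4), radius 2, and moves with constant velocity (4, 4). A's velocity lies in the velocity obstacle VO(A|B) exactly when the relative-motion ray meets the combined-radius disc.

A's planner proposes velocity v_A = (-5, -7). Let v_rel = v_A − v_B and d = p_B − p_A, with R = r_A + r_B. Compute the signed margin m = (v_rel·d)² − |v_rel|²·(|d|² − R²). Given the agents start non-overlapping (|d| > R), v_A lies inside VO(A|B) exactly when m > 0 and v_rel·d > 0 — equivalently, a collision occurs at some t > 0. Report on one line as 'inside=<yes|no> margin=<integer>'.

d = (-7, -14),  |d|² = 245;  R = 6+2 = 8,  c = 245−8² = 181
v_rel = (-9, -11),  |v_rel|² = 202;  v_rel·d = (-9)·(-7) + (-11)·(-14) = 217
202·t² − 434·t + 181 = 0  ⇒  m = 217² − 202·181 = 10527
m = 10527 > 0,  v_rel·d = 217 > 0  ⇒  inside

inside=yes margin=10527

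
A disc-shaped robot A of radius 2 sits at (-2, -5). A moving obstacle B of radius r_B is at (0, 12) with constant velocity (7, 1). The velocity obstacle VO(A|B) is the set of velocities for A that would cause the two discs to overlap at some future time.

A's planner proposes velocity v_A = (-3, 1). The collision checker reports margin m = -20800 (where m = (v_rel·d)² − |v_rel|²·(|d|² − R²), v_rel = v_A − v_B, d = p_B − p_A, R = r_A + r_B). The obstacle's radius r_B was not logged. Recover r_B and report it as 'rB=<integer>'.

m = -20800
d = (2, 17);  v_rel = (-10, 0),  |v_rel|² = 100
v_rel×d = (-10)·(17) − (0)·(2) = -170
since m = R²·100 − (-170)²:  R² = (28900 + -20800) / 100 = 81
R = √81 = 9  ⇒  r_B = 9 − 2 = 7

rB=7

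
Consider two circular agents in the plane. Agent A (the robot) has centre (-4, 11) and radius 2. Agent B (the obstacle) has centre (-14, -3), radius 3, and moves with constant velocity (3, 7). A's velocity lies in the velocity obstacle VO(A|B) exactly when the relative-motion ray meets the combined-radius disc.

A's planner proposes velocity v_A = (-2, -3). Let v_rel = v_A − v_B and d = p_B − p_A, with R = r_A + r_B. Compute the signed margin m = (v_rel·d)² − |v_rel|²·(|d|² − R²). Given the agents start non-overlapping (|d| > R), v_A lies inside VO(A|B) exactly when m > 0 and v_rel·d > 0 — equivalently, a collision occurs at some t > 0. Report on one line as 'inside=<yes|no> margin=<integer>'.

d = (-10, -14),  |d|² = 296;  R = 2+3 = 5,  c = 296−5² = 271
v_rel = (-5, -10),  |v_rel|² = 125;  v_rel·d = (-5)·(-10) + (-10)·(-14) = 190
125·t² − 380·t + 271 = 0  ⇒  m = 190² − 125·271 = 2225
m = 2225 > 0,  v_rel·d = 190 > 0  ⇒  inside

inside=yes margin=2225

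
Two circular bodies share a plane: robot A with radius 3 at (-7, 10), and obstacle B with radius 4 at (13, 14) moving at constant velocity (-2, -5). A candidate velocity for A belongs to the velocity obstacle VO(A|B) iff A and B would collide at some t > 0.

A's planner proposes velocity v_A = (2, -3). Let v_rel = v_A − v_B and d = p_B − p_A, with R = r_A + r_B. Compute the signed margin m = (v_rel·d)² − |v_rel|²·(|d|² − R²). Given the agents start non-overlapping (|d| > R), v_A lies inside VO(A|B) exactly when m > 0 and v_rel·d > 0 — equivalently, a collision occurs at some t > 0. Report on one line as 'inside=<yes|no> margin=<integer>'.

d = (20, 4),  |d|² = 416;  R = 3+4 = 7,  c = 416−7² = 367
v_rel = (4, 2),  |v_rel|² = 20;  v_rel·d = (4)·(20) + (2)·(4) = 88
20·t² − 176·t + 367 = 0  ⇒  m = 88² − 20·367 = 404
m = 404 > 0,  v_rel·d = 88 > 0  ⇒  inside

inside=yes margin=404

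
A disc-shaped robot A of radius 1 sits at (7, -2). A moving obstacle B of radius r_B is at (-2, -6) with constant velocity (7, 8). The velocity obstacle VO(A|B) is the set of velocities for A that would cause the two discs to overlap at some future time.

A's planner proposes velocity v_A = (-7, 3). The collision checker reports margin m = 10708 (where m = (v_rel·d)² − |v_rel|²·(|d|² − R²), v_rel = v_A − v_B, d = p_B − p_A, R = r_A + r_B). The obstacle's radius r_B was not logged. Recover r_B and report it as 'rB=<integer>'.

m = 10708
d = (-9, -4);  v_rel = (-14, -5),  |v_rel|² = 221
v_rel×d = (-14)·(-4) − (-5)·(-9) = 11
since m = R²·221 − 11²:  R² = (121 + 10708) / 221 = 49
R = √49 = 7  ⇒  r_B = 7 − 1 = 6

rB=6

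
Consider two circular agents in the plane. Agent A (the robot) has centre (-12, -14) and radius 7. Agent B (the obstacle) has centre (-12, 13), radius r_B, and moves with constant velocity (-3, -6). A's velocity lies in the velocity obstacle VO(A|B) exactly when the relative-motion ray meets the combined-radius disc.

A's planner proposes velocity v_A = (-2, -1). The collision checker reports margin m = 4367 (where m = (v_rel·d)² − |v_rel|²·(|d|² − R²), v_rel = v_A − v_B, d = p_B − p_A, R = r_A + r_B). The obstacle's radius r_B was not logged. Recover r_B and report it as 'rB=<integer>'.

m = 4367
d = (0, 27);  v_rel = (1, 5),  |v_rel|² = 26
v_rel×d = (1)·(27) − (5)·(0) = 27
since m = R²·26 − 27²:  R² = (729 + 4367) / 26 = 196
R = √196 = 14  ⇒  r_B = 14 − 7 = 7

rB=7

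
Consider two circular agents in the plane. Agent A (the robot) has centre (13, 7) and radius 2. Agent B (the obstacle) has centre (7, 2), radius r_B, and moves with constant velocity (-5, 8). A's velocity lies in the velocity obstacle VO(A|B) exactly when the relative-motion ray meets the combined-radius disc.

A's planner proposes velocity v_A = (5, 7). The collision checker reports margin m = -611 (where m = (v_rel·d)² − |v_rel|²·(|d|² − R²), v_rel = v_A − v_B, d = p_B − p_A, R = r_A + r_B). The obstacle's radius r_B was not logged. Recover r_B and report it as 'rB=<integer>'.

m = -611
d = (-6, -5);  v_rel = (10, -1),  |v_rel|² = 101
v_rel×d = (10)·(-5) − (-1)·(-6) = -56
since m = R²·101 − (-56)²:  R² = (3136 + -611) / 101 = 25
R = √25 = 5  ⇒  r_B = 5 − 2 = 3

rB=3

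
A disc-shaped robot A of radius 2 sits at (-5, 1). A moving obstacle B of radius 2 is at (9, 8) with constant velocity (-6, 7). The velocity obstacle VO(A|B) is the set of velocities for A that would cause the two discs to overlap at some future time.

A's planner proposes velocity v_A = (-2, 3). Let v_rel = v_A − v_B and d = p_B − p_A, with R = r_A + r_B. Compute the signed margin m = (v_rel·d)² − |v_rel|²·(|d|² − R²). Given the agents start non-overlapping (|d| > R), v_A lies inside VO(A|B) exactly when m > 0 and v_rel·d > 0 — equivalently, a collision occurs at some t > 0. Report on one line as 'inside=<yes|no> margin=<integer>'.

d = (14, 7),  |d|² = 245;  R = 2+2 = 4,  c = 245−4² = 229
v_rel = (4, -4),  |v_rel|² = 32;  v_rel·d = (4)·(14) + (-4)·(7) = 28
32·t² − 56·t + 229 = 0  ⇒  m = 28² − 32·229 = -6544
m = -6544 < 0,  v_rel·d = 28 > 0  ⇒  outside

inside=no margin=-6544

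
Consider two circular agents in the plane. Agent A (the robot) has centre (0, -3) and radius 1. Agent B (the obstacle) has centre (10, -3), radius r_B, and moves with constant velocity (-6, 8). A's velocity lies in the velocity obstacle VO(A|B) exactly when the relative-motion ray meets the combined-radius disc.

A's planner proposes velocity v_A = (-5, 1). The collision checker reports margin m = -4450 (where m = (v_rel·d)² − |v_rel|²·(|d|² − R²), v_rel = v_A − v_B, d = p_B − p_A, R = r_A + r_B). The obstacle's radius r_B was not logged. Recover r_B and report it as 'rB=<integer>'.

m = -4450
d = (10, 0);  v_rel = (1, -7),  |v_rel|² = 50
v_rel×d = (1)·(0) − (-7)·(10) = 70
since m = R²·50 − 70²:  R² = (4900 + -4450) / 50 = 9
R = √9 = 3  ⇒  r_B = 3 − 1 = 2

rB=2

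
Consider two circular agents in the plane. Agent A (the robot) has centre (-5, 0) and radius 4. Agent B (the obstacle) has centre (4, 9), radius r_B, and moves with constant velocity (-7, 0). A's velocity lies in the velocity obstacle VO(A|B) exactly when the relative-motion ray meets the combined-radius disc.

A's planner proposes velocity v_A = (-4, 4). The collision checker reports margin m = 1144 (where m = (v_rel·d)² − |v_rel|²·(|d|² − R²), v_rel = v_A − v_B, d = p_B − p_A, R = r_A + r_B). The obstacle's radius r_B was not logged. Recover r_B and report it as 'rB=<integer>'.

m = 1144
d = (9, 9);  v_rel = (3, 4),  |v_rel|² = 25
v_rel×d = (3)·(9) − (4)·(9) = -9
since m = R²·25 − (-9)²:  R² = (81 + 1144) / 25 = 49
R = √49 = 7  ⇒  r_B = 7 − 4 = 3

rB=3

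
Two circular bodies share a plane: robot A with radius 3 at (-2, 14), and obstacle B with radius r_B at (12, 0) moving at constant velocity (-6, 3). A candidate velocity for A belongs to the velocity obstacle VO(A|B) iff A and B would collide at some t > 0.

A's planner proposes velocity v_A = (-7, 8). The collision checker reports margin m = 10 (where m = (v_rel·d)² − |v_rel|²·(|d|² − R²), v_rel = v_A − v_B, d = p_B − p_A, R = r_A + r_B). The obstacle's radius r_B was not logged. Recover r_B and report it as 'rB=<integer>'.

m = 10
d = (14, -14);  v_rel = (-1, 5),  |v_rel|² = 26
v_rel×d = (-1)·(-14) − (5)·(14) = -56
since m = R²·26 − (-56)²:  R² = (3136 + 10) / 26 = 121
R = √121 = 11  ⇒  r_B = 11 − 3 = 8

rB=8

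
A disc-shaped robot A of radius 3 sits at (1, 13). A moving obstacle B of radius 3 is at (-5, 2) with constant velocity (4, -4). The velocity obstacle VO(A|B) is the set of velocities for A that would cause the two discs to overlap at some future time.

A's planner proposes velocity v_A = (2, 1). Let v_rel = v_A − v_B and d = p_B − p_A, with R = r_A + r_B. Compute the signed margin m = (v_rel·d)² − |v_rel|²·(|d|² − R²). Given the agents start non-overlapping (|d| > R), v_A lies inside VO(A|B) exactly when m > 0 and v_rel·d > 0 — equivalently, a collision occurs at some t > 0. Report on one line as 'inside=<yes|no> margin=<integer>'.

d = (-6, -11),  |d|² = 157;  R = 3+3 = 6,  c = 157−6² = 121
v_rel = (-2, 5),  |v_rel|² = 29;  v_rel·d = (-2)·(-6) + (5)·(-11) = -43
29·t² + 86·t + 121 = 0  ⇒  m = (-43)² − 29·121 = -1660
m = -1660 < 0,  v_rel·d = -43 < 0  ⇒  outside

inside=no margin=-1660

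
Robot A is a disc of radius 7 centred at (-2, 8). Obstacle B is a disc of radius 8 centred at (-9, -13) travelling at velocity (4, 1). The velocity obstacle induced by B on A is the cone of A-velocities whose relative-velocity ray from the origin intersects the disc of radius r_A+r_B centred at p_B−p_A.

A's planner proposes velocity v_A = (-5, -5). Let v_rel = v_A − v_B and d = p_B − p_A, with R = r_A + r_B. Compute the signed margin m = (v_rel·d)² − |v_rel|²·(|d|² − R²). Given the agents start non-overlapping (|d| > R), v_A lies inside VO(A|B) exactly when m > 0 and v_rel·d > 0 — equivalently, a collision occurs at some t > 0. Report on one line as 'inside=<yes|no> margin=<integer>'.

d = (-7, -21),  |d|² = 490;  R = 7+8 = 15,  c = 490−15² = 265
v_rel = (-9, -6),  |v_rel|² = 117;  v_rel·d = (-9)·(-7) + (-6)·(-21) = 189
117·t² − 378·t + 265 = 0  ⇒  m = 189² − 117·265 = 4716
m = 4716 > 0,  v_rel·d = 189 > 0  ⇒  inside

inside=yes margin=4716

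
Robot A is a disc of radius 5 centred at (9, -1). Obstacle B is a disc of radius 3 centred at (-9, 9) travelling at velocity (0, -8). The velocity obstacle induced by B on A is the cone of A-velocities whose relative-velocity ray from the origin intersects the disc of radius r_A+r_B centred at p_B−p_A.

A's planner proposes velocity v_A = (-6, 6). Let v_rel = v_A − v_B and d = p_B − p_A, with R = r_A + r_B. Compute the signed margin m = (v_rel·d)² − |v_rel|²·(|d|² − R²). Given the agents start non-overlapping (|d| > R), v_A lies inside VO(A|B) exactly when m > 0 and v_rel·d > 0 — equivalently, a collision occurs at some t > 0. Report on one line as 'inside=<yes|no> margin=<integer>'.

d = (-18, 10),  |d|² = 424;  R = 5+3 = 8,  c = 424−8² = 360
v_rel = (-6, 14),  |v_rel|² = 232;  v_rel·d = (-6)·(-18) + (14)·(10) = 248
232·t² − 496·t + 360 = 0  ⇒  m = 248² − 232·360 = -22016
m = -22016 < 0,  v_rel·d = 248 > 0  ⇒  outside

inside=no margin=-22016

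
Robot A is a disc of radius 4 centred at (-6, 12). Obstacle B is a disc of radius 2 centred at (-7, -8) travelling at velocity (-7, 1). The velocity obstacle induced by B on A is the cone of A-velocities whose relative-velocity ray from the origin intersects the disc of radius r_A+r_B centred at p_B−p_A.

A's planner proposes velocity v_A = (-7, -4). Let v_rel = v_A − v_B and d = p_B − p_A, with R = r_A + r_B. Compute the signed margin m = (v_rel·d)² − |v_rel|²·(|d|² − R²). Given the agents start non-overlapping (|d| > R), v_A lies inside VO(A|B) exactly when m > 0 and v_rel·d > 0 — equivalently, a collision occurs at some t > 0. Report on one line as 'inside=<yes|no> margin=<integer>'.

d = (-1, -20),  |d|² = 401;  R = 4+2 = 6,  c = 401−6² = 365
v_rel = (0, -5),  |v_rel|² = 25;  v_rel·d = (0)·(-1) + (-5)·(-20) = 100
25·t² − 200·t + 365 = 0  ⇒  m = 100² − 25·365 = 875
m = 875 > 0,  v_rel·d = 100 > 0  ⇒  inside

inside=yes margin=875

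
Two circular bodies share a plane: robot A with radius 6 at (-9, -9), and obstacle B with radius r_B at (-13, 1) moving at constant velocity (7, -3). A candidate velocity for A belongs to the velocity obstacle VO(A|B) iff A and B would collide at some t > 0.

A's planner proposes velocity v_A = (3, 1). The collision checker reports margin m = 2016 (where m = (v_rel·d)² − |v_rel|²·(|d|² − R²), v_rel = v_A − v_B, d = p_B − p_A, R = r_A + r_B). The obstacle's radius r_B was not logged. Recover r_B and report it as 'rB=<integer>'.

m = 2016
d = (-4, 10);  v_rel = (-4, 4),  |v_rel|² = 32
v_rel×d = (-4)·(10) − (4)·(-4) = -24
since m = R²·32 − (-24)²:  R² = (576 + 2016) / 32 = 81
R = √81 = 9  ⇒  r_B = 9 − 6 = 3

rB=3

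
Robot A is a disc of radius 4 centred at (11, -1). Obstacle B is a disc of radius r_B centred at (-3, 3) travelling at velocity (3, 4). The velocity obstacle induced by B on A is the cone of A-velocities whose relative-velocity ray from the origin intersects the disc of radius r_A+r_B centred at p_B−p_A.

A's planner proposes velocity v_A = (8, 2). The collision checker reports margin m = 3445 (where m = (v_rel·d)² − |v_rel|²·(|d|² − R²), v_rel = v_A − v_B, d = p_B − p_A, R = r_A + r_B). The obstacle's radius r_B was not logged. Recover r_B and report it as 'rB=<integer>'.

m = 3445
d = (-14, 4);  v_rel = (5, -2),  |v_rel|² = 29
v_rel×d = (5)·(4) − (-2)·(-14) = -8
since m = R²·29 − (-8)²:  R² = (64 + 3445) / 29 = 121
R = √121 = 11  ⇒  r_B = 11 − 4 = 7

rB=7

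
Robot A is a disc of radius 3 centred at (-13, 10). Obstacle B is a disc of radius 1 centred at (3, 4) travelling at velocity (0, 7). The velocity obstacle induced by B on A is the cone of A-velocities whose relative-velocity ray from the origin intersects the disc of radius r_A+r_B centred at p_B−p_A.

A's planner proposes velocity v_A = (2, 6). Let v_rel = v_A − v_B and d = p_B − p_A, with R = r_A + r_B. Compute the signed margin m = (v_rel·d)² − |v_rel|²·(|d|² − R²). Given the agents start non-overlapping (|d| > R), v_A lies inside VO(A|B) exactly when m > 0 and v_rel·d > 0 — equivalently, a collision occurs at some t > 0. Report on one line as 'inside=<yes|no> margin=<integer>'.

d = (16, -6),  |d|² = 292;  R = 3+1 = 4,  c = 292−4² = 276
v_rel = (2, -1),  |v_rel|² = 5;  v_rel·d = (2)·(16) + (-1)·(-6) = 38
5·t² − 76·t + 276 = 0  ⇒  m = 38² − 5·276 = 64
m = 64 > 0,  v_rel·d = 38 > 0  ⇒  inside

inside=yes margin=64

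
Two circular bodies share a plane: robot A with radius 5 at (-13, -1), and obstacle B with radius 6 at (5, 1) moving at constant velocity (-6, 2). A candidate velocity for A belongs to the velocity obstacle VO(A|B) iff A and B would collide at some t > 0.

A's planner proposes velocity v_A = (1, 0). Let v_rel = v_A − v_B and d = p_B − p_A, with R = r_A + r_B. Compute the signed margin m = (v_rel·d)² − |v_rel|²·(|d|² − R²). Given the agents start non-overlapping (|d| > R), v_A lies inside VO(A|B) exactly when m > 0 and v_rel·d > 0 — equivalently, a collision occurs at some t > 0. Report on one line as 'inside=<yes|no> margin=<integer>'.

d = (18, 2),  |d|² = 328;  R = 5+6 = 11,  c = 328−11² = 207
v_rel = (7, -2),  |v_rel|² = 53;  v_rel·d = (7)·(18) + (-2)·(2) = 122
53·t² − 244·t + 207 = 0  ⇒  m = 122² − 53·207 = 3913
m = 3913 > 0,  v_rel·d = 122 > 0  ⇒  inside

inside=yes margin=3913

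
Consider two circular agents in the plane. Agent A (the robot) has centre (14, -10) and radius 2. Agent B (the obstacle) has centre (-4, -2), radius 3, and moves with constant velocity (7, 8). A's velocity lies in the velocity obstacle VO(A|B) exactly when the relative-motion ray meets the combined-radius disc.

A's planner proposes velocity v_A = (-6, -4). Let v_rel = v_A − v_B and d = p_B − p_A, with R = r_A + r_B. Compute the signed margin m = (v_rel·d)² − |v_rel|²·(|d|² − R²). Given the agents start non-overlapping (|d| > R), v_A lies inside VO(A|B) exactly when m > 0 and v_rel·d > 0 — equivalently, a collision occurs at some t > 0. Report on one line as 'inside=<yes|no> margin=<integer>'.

d = (-18, 8),  |d|² = 388;  R = 2+3 = 5,  c = 388−5² = 363
v_rel = (-13, -12),  |v_rel|² = 313;  v_rel·d = (-13)·(-18) + (-12)·(8) = 138
313·t² − 276·t + 363 = 0  ⇒  m = 138² − 313·363 = -94575
m = -94575 < 0,  v_rel·d = 138 > 0  ⇒  outside

inside=no margin=-94575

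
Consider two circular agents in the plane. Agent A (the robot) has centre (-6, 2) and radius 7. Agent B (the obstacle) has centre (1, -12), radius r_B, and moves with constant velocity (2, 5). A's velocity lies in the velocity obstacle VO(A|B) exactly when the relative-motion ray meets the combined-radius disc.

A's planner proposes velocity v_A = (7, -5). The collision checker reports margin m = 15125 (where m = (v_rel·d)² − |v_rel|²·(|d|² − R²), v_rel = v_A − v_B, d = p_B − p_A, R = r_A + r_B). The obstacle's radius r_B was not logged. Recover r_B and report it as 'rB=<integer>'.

m = 15125
d = (7, -14);  v_rel = (5, -10),  |v_rel|² = 125
v_rel×d = (5)·(-14) − (-10)·(7) = 0
since m = R²·125 − 0²:  R² = (0 + 15125) / 125 = 121
R = √121 = 11  ⇒  r_B = 11 − 7 = 4

rB=4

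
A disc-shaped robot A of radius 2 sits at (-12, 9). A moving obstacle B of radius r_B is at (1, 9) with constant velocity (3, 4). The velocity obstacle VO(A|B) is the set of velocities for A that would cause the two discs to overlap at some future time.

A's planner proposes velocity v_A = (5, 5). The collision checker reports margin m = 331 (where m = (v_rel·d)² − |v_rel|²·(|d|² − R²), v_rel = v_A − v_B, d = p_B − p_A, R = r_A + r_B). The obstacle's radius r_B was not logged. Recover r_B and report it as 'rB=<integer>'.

m = 331
d = (13, 0);  v_rel = (2, 1),  |v_rel|² = 5
v_rel×d = (2)·(0) − (1)·(13) = -13
since m = R²·5 − (-13)²:  R² = (169 + 331) / 5 = 100
R = √100 = 10  ⇒  r_B = 10 − 2 = 8

rB=8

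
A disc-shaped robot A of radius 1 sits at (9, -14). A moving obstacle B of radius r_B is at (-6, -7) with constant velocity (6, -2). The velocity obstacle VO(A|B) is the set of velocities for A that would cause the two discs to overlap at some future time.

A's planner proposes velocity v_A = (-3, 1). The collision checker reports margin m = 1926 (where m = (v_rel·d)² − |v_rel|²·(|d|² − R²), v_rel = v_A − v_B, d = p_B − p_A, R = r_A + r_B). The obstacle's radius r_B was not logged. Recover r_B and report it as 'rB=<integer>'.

m = 1926
d = (-15, 7);  v_rel = (-9, 3),  |v_rel|² = 90
v_rel×d = (-9)·(7) − (3)·(-15) = -18
since m = R²·90 − (-18)²:  R² = (324 + 1926) / 90 = 25
R = √25 = 5  ⇒  r_B = 5 − 1 = 4

rB=4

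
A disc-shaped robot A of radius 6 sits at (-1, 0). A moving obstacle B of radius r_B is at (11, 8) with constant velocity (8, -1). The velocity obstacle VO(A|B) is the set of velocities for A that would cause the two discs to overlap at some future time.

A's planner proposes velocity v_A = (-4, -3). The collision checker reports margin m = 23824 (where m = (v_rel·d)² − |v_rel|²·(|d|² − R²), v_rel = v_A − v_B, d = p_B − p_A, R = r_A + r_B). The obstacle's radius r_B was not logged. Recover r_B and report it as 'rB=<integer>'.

m = 23824
d = (12, 8);  v_rel = (-12, -2),  |v_rel|² = 148
v_rel×d = (-12)·(8) − (-2)·(12) = -72
since m = R²·148 − (-72)²:  R² = (5184 + 23824) / 148 = 196
R = √196 = 14  ⇒  r_B = 14 − 6 = 8

rB=8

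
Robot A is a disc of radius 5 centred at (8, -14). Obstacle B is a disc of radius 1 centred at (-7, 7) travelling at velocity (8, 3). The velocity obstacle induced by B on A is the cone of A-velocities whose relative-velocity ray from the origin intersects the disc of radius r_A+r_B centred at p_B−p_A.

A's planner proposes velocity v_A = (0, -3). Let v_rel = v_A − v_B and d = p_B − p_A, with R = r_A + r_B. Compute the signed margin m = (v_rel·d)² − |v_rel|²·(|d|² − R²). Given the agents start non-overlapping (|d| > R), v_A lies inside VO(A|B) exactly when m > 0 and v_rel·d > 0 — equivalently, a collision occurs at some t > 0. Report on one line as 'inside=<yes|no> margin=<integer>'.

d = (-15, 21),  |d|² = 666;  R = 5+1 = 6,  c = 666−6² = 630
v_rel = (-8, -6),  |v_rel|² = 100;  v_rel·d = (-8)·(-15) + (-6)·(21) = -6
100·t² + 12·t + 630 = 0  ⇒  m = (-6)² − 100·630 = -62964
m = -62964 < 0,  v_rel·d = -6 < 0  ⇒  outside

inside=no margin=-62964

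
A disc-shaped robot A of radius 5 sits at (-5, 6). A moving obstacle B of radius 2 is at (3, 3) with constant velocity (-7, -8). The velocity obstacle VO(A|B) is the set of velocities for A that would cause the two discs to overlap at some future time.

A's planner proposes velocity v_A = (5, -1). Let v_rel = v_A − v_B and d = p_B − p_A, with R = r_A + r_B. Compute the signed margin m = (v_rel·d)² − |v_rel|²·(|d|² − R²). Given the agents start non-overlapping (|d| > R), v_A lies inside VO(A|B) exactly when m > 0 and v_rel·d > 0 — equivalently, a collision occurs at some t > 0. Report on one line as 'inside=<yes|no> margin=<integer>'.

d = (8, -3),  |d|² = 73;  R = 5+2 = 7,  c = 73−7² = 24
v_rel = (12, 7),  |v_rel|² = 193;  v_rel·d = (12)·(8) + (7)·(-3) = 75
193·t² − 150·t + 24 = 0  ⇒  m = 75² − 193·24 = 993
m = 993 > 0,  v_rel·d = 75 > 0  ⇒  inside

inside=yes margin=993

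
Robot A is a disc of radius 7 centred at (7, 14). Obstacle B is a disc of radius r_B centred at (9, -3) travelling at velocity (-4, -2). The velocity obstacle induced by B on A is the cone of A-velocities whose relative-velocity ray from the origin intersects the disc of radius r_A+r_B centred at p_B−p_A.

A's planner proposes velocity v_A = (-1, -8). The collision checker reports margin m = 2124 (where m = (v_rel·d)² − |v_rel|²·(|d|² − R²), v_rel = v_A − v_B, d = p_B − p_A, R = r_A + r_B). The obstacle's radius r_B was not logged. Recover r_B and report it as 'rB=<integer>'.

m = 2124
d = (2, -17);  v_rel = (3, -6),  |v_rel|² = 45
v_rel×d = (3)·(-17) − (-6)·(2) = -39
since m = R²·45 − (-39)²:  R² = (1521 + 2124) / 45 = 81
R = √81 = 9  ⇒  r_B = 9 − 7 = 2

rB=2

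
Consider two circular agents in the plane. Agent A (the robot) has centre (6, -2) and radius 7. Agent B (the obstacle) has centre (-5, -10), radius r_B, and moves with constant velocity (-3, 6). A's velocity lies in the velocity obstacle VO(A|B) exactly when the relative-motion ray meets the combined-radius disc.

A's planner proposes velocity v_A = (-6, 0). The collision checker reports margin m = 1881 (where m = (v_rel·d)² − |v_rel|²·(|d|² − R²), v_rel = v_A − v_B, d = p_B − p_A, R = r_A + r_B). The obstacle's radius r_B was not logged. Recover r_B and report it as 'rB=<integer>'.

m = 1881
d = (-11, -8);  v_rel = (-3, -6),  |v_rel|² = 45
v_rel×d = (-3)·(-8) − (-6)·(-11) = -42
since m = R²·45 − (-42)²:  R² = (1764 + 1881) / 45 = 81
R = √81 = 9  ⇒  r_B = 9 − 7 = 2

rB=2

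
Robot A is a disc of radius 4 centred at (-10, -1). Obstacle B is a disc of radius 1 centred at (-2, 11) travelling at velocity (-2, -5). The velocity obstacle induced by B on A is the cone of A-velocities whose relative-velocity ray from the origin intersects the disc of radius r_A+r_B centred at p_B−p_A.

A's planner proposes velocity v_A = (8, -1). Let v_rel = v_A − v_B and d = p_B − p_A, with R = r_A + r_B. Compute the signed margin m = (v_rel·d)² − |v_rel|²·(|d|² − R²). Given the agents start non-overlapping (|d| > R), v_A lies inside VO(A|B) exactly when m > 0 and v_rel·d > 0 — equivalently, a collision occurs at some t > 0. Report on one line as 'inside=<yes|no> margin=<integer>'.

d = (8, 12),  |d|² = 208;  R = 4+1 = 5,  c = 208−5² = 183
v_rel = (10, 4),  |v_rel|² = 116;  v_rel·d = (10)·(8) + (4)·(12) = 128
116·t² − 256·t + 183 = 0  ⇒  m = 128² − 116·183 = -4844
m = -4844 < 0,  v_rel·d = 128 > 0  ⇒  outside

inside=no margin=-4844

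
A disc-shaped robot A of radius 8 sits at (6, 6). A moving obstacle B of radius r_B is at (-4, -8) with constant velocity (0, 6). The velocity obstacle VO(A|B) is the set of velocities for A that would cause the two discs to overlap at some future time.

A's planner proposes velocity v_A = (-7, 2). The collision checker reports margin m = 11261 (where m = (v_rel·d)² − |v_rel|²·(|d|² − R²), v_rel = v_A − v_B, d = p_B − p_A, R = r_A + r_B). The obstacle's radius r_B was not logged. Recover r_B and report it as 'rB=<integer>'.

m = 11261
d = (-10, -14);  v_rel = (-7, -4),  |v_rel|² = 65
v_rel×d = (-7)·(-14) − (-4)·(-10) = 58
since m = R²·65 − 58²:  R² = (3364 + 11261) / 65 = 225
R = √225 = 15  ⇒  r_B = 15 − 8 = 7

rB=7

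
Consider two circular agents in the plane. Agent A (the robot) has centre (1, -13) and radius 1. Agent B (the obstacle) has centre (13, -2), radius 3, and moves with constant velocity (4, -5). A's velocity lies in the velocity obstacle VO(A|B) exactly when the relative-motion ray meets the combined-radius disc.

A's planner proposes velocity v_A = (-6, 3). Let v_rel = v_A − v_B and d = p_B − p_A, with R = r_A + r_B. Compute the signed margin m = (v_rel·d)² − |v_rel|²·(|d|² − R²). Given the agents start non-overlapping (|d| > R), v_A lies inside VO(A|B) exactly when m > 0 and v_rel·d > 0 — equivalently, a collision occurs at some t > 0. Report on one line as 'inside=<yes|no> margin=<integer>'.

d = (12, 11),  |d|² = 265;  R = 1+3 = 4,  c = 265−4² = 249
v_rel = (-10, 8),  |v_rel|² = 164;  v_rel·d = (-10)·(12) + (8)·(11) = -32
164·t² + 64·t + 249 = 0  ⇒  m = (-32)² − 164·249 = -39812
m = -39812 < 0,  v_rel·d = -32 < 0  ⇒  outside

inside=no margin=-39812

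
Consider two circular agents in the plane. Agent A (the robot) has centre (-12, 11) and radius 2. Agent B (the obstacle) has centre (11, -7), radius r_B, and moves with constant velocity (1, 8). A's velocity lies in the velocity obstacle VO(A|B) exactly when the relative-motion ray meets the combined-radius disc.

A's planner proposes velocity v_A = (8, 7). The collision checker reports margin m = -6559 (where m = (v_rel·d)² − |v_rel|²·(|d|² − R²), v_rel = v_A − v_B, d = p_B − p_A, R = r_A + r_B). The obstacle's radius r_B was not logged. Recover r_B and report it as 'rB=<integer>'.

m = -6559
d = (23, -18);  v_rel = (7, -1),  |v_rel|² = 50
v_rel×d = (7)·(-18) − (-1)·(23) = -103
since m = R²·50 − (-103)²:  R² = (10609 + -6559) / 50 = 81
R = √81 = 9  ⇒  r_B = 9 − 2 = 7

rB=7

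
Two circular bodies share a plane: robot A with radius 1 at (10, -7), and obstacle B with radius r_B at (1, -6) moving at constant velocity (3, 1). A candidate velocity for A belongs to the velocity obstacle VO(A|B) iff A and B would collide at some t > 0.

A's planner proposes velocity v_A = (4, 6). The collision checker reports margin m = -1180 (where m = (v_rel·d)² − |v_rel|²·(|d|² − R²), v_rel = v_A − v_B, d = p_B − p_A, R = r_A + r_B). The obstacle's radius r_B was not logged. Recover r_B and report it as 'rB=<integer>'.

m = -1180
d = (-9, 1);  v_rel = (1, 5),  |v_rel|² = 26
v_rel×d = (1)·(1) − (5)·(-9) = 46
since m = R²·26 − 46²:  R² = (2116 + -1180) / 26 = 36
R = √36 = 6  ⇒  r_B = 6 − 1 = 5

rB=5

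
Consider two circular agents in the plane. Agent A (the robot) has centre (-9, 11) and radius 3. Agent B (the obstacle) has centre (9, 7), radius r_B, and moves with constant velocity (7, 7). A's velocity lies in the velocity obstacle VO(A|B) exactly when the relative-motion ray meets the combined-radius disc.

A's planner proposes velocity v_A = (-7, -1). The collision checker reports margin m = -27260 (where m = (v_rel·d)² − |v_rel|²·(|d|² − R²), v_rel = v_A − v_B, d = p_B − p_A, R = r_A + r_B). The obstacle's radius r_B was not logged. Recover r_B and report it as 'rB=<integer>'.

m = -27260
d = (18, -4);  v_rel = (-14, -8),  |v_rel|² = 260
v_rel×d = (-14)·(-4) − (-8)·(18) = 200
since m = R²·260 − 200²:  R² = (40000 + -27260) / 260 = 49
R = √49 = 7  ⇒  r_B = 7 − 3 = 4

rB=4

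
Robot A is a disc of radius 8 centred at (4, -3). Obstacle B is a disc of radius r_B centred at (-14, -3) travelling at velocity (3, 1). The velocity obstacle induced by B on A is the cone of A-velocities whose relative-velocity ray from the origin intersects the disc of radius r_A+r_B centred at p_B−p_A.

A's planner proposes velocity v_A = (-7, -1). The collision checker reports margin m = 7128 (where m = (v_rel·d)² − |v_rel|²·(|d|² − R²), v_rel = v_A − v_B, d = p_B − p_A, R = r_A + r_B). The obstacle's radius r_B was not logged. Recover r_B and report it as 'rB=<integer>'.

m = 7128
d = (-18, 0);  v_rel = (-10, -2),  |v_rel|² = 104
v_rel×d = (-10)·(0) − (-2)·(-18) = -36
since m = R²·104 − (-36)²:  R² = (1296 + 7128) / 104 = 81
R = √81 = 9  ⇒  r_B = 9 − 8 = 1

rB=1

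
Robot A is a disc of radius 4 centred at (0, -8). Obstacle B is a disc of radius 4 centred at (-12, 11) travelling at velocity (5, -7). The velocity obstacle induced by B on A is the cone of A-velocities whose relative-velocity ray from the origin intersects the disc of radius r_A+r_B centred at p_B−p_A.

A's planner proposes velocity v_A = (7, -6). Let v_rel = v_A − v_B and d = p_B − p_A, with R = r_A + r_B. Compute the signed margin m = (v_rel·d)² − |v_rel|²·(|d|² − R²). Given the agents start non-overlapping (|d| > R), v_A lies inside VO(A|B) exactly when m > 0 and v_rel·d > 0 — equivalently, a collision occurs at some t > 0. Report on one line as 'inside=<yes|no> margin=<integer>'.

d = (-12, 19),  |d|² = 505;  R = 4+4 = 8,  c = 505−8² = 441
v_rel = (2, 1),  |v_rel|² = 5;  v_rel·d = (2)·(-12) + (1)·(19) = -5
5·t² + 10·t + 441 = 0  ⇒  m = (-5)² − 5·441 = -2180
m = -2180 < 0,  v_rel·d = -5 < 0  ⇒  outside

inside=no margin=-2180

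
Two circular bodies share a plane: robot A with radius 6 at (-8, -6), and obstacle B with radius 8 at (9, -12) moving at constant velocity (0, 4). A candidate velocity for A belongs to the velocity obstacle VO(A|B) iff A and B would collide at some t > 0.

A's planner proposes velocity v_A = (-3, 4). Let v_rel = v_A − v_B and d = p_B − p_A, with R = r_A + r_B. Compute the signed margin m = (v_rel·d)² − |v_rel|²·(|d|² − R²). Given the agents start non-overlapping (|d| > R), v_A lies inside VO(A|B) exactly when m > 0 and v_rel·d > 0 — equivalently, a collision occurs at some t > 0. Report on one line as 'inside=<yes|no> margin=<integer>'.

d = (17, -6),  |d|² = 325;  R = 6+8 = 14,  c = 325−14² = 129
v_rel = (-3, 0),  |v_rel|² = 9;  v_rel·d = (-3)·(17) + (0)·(-6) = -51
9·t² + 102·t + 129 = 0  ⇒  m = (-51)² − 9·129 = 1440
m = 1440 > 0,  v_rel·d = -51 < 0  ⇒  outside

inside=no margin=1440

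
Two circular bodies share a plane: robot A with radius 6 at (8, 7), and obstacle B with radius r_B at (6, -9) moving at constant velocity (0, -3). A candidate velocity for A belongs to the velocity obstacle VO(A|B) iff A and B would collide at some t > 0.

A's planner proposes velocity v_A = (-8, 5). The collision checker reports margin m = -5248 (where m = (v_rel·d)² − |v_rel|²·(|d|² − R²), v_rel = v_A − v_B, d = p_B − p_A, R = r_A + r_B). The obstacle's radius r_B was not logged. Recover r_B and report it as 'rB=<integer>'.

m = -5248
d = (-2, -16);  v_rel = (-8, 8),  |v_rel|² = 128
v_rel×d = (-8)·(-16) − (8)·(-2) = 144
since m = R²·128 − 144²:  R² = (20736 + -5248) / 128 = 121
R = √121 = 11  ⇒  r_B = 11 − 6 = 5

rB=5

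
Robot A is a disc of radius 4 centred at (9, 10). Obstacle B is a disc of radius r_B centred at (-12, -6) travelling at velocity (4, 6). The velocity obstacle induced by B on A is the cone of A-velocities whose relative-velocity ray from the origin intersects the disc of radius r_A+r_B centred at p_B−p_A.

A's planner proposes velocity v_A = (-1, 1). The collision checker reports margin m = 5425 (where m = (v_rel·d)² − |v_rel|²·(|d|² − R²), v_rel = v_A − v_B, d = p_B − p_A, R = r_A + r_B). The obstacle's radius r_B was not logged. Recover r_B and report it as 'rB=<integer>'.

m = 5425
d = (-21, -16);  v_rel = (-5, -5),  |v_rel|² = 50
v_rel×d = (-5)·(-16) − (-5)·(-21) = -25
since m = R²·50 − (-25)²:  R² = (625 + 5425) / 50 = 121
R = √121 = 11  ⇒  r_B = 11 − 4 = 7

rB=7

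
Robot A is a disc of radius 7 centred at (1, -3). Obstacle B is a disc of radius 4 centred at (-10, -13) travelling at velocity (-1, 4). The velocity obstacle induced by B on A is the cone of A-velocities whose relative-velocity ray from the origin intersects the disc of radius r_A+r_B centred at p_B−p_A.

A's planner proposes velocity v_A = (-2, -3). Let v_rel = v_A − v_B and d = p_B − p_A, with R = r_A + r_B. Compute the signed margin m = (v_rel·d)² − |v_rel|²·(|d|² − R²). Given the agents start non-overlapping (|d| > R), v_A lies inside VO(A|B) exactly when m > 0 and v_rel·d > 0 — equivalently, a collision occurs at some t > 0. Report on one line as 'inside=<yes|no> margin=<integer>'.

d = (-11, -10),  |d|² = 221;  R = 7+4 = 11,  c = 221−11² = 100
v_rel = (-1, -7),  |v_rel|² = 50;  v_rel·d = (-1)·(-11) + (-7)·(-10) = 81
50·t² − 162·t + 100 = 0  ⇒  m = 81² − 50·100 = 1561
m = 1561 > 0,  v_rel·d = 81 > 0  ⇒  inside

inside=yes margin=1561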